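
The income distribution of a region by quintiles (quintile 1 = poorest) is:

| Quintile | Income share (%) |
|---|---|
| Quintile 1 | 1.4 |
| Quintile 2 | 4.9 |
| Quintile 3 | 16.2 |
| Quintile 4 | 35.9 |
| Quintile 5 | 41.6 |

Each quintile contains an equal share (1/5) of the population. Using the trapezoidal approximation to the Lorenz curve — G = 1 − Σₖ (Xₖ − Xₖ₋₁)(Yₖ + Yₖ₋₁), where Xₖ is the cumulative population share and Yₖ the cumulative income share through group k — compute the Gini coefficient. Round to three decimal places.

Cumulative income shares Yₖ: 0.0140, 0.0630, 0.2250, 0.5840, 1.0000
Σ (Xₖ−Xₖ₋₁)(Yₖ+Yₖ₋₁) = (1/5)(0.0140+0.0000) + (1/5)(0.0630+0.0140) + (1/5)(0.2250+0.0630) + (1/5)(0.5840+0.2250) + (1/5)(1.0000+0.5840)
  = 0.0028 + 0.0154 + 0.0576 + 0.1618 + 0.3168 = 0.5544
G = 1 − 0.5544 = 0.4456

0.446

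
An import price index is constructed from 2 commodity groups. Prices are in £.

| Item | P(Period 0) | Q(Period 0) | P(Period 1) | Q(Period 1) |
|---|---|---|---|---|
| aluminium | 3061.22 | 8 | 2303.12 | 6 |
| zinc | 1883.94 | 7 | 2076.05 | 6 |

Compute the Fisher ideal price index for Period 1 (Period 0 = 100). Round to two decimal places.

88.01

Laspeyres component (base-period weights):
ΣP(Period 1)Q(Period 0) = 2303.12×8 + 2076.05×7 = 18424.96 + 14532.35 = 32957.31
ΣP(Period 0)Q(Period 0) = 3061.22×8 + 1883.94×7 = 24489.76 + 13187.58 = 37677.34
L = 32957.31 / 37677.34 × 100 = 87.4725
Paasche component (current-period weights):
ΣP(Period 1)Q(Period 1) = 2303.12×6 + 2076.05×6 = 13818.72 + 12456.3 = 26275.02
ΣP(Period 0)Q(Period 1) = 3061.22×6 + 1883.94×6 = 18367.32 + 11303.64 = 29670.96
P = 26275.02 / 29670.96 × 100 = 88.5547
Fisher = √(L × P) = √(87.4725 × 88.5547) = 88.0119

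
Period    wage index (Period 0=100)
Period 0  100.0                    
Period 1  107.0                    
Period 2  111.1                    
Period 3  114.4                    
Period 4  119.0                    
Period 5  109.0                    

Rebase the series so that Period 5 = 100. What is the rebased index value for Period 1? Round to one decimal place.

98.2

Rebased(Period 1) = 107.0 / 109.0 × 100 = 98.1651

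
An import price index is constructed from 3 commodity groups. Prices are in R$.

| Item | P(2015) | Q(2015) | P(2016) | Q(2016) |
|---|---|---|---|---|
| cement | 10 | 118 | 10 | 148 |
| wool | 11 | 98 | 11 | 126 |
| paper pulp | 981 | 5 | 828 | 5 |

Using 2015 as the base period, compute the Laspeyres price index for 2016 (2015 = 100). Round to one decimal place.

89.3

Laspeyres price index uses base-period quantities as weights.
ΣP(2016)·Q(2015) = 10×118 + 11×98 + 828×5 = 1180 + 1078 + 4140 = 6398
ΣP(2015)·Q(2015) = 10×118 + 11×98 + 981×5 = 1180 + 1078 + 4905 = 7163
Index = 6398 / 7163 × 100 = 89.3201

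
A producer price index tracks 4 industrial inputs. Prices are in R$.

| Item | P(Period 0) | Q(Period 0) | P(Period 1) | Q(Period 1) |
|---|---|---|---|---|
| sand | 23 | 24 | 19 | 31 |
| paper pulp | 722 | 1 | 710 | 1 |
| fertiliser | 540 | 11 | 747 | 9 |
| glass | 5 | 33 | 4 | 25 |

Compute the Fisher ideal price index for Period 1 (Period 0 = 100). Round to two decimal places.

127.72

Laspeyres component (base-period weights):
ΣP(Period 1)Q(Period 0) = 19×24 + 710×1 + 747×11 + 4×33 = 456 + 710 + 8217 + 132 = 9515
ΣP(Period 0)Q(Period 0) = 23×24 + 722×1 + 540×11 + 5×33 = 552 + 722 + 5940 + 165 = 7379
L = 9515 / 7379 × 100 = 128.9470
Paasche component (current-period weights):
ΣP(Period 1)Q(Period 1) = 19×31 + 710×1 + 747×9 + 4×25 = 589 + 710 + 6723 + 100 = 8122
ΣP(Period 0)Q(Period 1) = 23×31 + 722×1 + 540×9 + 5×25 = 713 + 722 + 4860 + 125 = 6420
P = 8122 / 6420 × 100 = 126.5109
Fisher = √(L × P) = √(128.9470 × 126.5109) = 127.7231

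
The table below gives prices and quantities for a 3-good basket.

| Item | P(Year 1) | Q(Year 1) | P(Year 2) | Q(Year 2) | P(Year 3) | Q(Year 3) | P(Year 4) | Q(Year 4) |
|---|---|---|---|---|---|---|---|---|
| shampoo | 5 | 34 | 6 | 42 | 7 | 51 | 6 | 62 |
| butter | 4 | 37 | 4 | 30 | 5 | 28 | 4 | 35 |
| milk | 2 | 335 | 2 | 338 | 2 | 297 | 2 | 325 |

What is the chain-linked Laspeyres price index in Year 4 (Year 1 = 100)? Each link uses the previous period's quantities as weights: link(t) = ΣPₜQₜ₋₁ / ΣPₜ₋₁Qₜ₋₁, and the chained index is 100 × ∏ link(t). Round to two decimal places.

Link Year 1→Year 2:
ΣP(Year 2)Q(Year 1) = 6×34 + 4×37 + 2×335 = 204 + 148 + 670 = 1022
ΣP(Year 1)Q(Year 1) = 5×34 + 4×37 + 2×335 = 170 + 148 + 670 = 988
link = 1022/988 = 1.034413
Link Year 2→Year 3:
ΣP(Year 3)Q(Year 2) = 7×42 + 5×30 + 2×338 = 294 + 150 + 676 = 1120
ΣP(Year 2)Q(Year 2) = 6×42 + 4×30 + 2×338 = 252 + 120 + 676 = 1048
link = 1120/1048 = 1.068702
Link Year 3→Year 4:
ΣP(Year 4)Q(Year 3) = 6×51 + 4×28 + 2×297 = 306 + 112 + 594 = 1012
ΣP(Year 3)Q(Year 3) = 7×51 + 5×28 + 2×297 = 357 + 140 + 594 = 1091
link = 1012/1091 = 0.927589
Chained index = 100 × 1.034413 × 1.068702 × 0.927589 = 102.5431

102.54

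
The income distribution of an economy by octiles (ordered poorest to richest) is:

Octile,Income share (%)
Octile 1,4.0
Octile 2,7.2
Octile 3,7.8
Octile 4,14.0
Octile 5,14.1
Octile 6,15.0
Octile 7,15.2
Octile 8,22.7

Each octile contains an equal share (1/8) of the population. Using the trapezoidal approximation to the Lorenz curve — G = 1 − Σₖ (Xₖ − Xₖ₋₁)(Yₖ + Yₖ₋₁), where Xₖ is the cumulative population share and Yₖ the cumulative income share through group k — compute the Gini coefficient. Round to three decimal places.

0.241

Cumulative income shares Yₖ: 0.0400, 0.1120, 0.1900, 0.3300, 0.4710, 0.6210, 0.7730, 1.0000
Σ (Xₖ−Xₖ₋₁)(Yₖ+Yₖ₋₁) = (1/8)(0.0400+0.0000) + (1/8)(0.1120+0.0400) + (1/8)(0.1900+0.1120) + (1/8)(0.3300+0.1900) + (1/8)(0.4710+0.3300) + (1/8)(0.6210+0.4710) + (1/8)(0.7730+0.6210) + (1/8)(1.0000+0.7730)
  = 0.0050 + 0.0190 + 0.0378 + 0.0650 + 0.1001 + 0.1365 + 0.1743 + 0.2216 = 0.7593
G = 1 − 0.7593 = 0.2407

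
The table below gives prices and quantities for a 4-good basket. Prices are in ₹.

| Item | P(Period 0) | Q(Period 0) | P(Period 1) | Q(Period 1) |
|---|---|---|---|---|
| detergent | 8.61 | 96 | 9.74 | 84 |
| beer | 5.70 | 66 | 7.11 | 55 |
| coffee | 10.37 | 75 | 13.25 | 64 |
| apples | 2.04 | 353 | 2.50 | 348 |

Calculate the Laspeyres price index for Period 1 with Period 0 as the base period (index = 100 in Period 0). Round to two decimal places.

Laspeyres price index uses base-period quantities as weights.
ΣP(Period 1)·Q(Period 0) = 9.74×96 + 7.11×66 + 13.25×75 + 2.50×353 = 935.04 + 469.26 + 993.75 + 882.5 = 3280.55
ΣP(Period 0)·Q(Period 0) = 8.61×96 + 5.70×66 + 10.37×75 + 2.04×353 = 826.56 + 376.2 + 777.75 + 720.12 = 2700.63
Index = 3280.55 / 2700.63 × 100 = 121.4735

121.47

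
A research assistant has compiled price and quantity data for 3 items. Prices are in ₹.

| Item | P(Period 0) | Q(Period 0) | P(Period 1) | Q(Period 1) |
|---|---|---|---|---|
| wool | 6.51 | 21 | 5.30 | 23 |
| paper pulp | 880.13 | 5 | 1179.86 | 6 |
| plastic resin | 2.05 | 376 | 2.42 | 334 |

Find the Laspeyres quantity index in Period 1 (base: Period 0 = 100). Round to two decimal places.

Laspeyres quantity index uses base-period prices as weights.
ΣP(Period 0)·Q(Period 1) = 6.51×23 + 880.13×6 + 2.05×334 = 149.73 + 5280.78 + 684.7 = 6115.21
ΣP(Period 0)·Q(Period 0) = 6.51×21 + 880.13×5 + 2.05×376 = 136.71 + 4400.65 + 770.8 = 5308.16
Index = 6115.21 / 5308.16 × 100 = 115.2040

115.20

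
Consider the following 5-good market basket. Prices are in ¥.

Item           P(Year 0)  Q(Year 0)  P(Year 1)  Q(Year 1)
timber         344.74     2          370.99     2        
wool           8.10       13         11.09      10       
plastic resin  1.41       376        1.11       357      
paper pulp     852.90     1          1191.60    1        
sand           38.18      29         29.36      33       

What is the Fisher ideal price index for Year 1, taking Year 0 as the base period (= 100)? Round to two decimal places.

101.27

Laspeyres component (base-period weights):
ΣP(Year 1)Q(Year 0) = 370.99×2 + 11.09×13 + 1.11×376 + 1191.60×1 + 29.36×29 = 741.98 + 144.17 + 417.36 + 1191.6 + 851.44 = 3346.55
ΣP(Year 0)Q(Year 0) = 344.74×2 + 8.10×13 + 1.41×376 + 852.90×1 + 38.18×29 = 689.48 + 105.3 + 530.16 + 852.9 + 1107.22 = 3285.06
L = 3346.55 / 3285.06 × 100 = 101.8718
Paasche component (current-period weights):
ΣP(Year 1)Q(Year 1) = 370.99×2 + 11.09×10 + 1.11×357 + 1191.60×1 + 29.36×33 = 741.98 + 110.9 + 396.27 + 1191.6 + 968.88 = 3409.63
ΣP(Year 0)Q(Year 1) = 344.74×2 + 8.10×10 + 1.41×357 + 852.90×1 + 38.18×33 = 689.48 + 81 + 503.37 + 852.9 + 1259.94 = 3386.69
P = 3409.63 / 3386.69 × 100 = 100.6774
Fisher = √(L × P) = √(101.8718 × 100.6774) = 101.2728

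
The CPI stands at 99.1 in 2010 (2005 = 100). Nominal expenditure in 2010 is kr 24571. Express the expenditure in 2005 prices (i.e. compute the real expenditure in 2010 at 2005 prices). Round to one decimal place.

24794.1

Real = Nominal ÷ (Index/100) = 24571 ÷ (99.1/100)
     = 24571 ÷ 0.991 = 24794.1473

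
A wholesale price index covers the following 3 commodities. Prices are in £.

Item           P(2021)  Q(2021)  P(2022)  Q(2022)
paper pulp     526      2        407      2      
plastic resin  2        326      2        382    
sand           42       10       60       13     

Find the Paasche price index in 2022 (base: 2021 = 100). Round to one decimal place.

99.8

Paasche price index uses current-period quantities as weights.
ΣP(2022)·Q(2022) = 407×2 + 2×382 + 60×13 = 814 + 764 + 780 = 2358
ΣP(2021)·Q(2022) = 526×2 + 2×382 + 42×13 = 1052 + 764 + 546 = 2362
Index = 2358 / 2362 × 100 = 99.8307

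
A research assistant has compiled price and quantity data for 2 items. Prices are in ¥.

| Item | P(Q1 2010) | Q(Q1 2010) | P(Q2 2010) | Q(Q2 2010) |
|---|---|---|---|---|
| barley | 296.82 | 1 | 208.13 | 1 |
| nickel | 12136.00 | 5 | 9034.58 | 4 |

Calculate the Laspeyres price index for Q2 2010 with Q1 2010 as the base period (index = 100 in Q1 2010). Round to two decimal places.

74.42

Laspeyres price index uses base-period quantities as weights.
ΣP(Q2 2010)·Q(Q1 2010) = 208.13×1 + 9034.58×5 = 208.13 + 45172.9 = 45381.03
ΣP(Q1 2010)·Q(Q1 2010) = 296.82×1 + 12136.00×5 = 296.82 + 60680 = 60976.82
Index = 45381.03 / 60976.82 × 100 = 74.4234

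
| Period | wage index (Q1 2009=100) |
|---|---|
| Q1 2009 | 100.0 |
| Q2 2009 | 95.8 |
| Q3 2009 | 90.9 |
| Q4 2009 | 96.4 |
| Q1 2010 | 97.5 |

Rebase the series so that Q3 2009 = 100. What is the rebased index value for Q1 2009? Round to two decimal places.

Rebased(Q1 2009) = 100.0 / 90.9 × 100 = 110.0110

110.01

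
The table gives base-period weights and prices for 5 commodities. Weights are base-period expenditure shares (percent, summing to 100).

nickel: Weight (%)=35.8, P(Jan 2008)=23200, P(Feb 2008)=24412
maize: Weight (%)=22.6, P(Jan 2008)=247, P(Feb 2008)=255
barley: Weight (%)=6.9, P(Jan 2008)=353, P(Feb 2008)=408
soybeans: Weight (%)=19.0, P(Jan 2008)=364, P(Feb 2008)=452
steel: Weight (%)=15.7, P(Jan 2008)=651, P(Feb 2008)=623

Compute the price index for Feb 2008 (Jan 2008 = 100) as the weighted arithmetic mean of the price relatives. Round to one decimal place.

107.6

nickel: 35.8 × (24412/23200) = 35.8 × 1.052241 = 37.6702
maize: 22.6 × (255/247) = 22.6 × 1.032389 = 23.3320
barley: 6.9 × (408/353) = 6.9 × 1.155807 = 7.9751
soybeans: 19.0 × (452/364) = 19.0 × 1.241758 = 23.5934
steel: 15.7 × (623/651) = 15.7 × 0.956989 = 15.0247
Index = Σ wᵢ·(p₁ᵢ/p₀ᵢ) = 37.6702 + 23.3320 + 7.9751 + 23.5934 + 15.0247 = 107.5954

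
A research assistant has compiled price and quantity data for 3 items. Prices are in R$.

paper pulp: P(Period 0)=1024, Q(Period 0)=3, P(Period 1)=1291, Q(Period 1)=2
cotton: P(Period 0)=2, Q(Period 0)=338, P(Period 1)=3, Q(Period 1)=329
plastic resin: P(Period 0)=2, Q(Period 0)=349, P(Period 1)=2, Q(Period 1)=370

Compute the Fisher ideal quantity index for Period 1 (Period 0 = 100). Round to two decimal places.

Laspeyres component (base-period weights):
ΣP(Period 0)Q(Period 1) = 1024×2 + 2×329 + 2×370 = 2048 + 658 + 740 = 3446
ΣP(Period 0)Q(Period 0) = 1024×3 + 2×338 + 2×349 = 3072 + 676 + 698 = 4446
L = 3446 / 4446 × 100 = 77.5079
Paasche component (current-period weights):
ΣP(Period 1)Q(Period 1) = 1291×2 + 3×329 + 2×370 = 2582 + 987 + 740 = 4309
ΣP(Period 1)Q(Period 0) = 1291×3 + 3×338 + 2×349 = 3873 + 1014 + 698 = 5585
P = 4309 / 5585 × 100 = 77.1531
Fisher = √(L × P) = √(77.5079 × 77.1531) = 77.3303

77.33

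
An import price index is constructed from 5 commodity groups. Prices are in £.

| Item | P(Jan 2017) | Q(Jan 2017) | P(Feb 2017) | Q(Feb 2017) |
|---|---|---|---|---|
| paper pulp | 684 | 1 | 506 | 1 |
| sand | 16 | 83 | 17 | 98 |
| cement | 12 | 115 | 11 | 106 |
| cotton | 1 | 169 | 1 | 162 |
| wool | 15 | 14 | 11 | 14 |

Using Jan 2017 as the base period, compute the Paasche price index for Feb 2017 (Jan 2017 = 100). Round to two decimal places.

Paasche price index uses current-period quantities as weights.
ΣP(Feb 2017)·Q(Feb 2017) = 506×1 + 17×98 + 11×106 + 1×162 + 11×14 = 506 + 1666 + 1166 + 162 + 154 = 3654
ΣP(Jan 2017)·Q(Feb 2017) = 684×1 + 16×98 + 12×106 + 1×162 + 15×14 = 684 + 1568 + 1272 + 162 + 210 = 3896
Index = 3654 / 3896 × 100 = 93.7885

93.79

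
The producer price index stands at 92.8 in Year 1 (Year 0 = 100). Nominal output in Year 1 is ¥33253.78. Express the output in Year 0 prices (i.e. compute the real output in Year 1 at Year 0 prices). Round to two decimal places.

Real = Nominal ÷ (Index/100) = 33253.78 ÷ (92.8/100)
     = 33253.78 ÷ 0.928 = 35833.8147

35833.81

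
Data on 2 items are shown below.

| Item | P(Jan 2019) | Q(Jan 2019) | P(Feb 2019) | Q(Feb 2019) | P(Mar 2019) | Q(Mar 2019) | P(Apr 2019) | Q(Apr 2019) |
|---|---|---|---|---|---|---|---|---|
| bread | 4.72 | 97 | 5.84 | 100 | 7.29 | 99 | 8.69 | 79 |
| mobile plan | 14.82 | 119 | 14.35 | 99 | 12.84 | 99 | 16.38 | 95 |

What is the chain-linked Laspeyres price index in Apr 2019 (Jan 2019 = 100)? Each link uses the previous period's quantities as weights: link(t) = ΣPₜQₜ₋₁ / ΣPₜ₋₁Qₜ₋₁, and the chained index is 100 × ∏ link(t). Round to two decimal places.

Link Jan 2019→Feb 2019:
ΣP(Feb 2019)Q(Jan 2019) = 5.84×97 + 14.35×119 = 566.48 + 1707.65 = 2274.13
ΣP(Jan 2019)Q(Jan 2019) = 4.72×97 + 14.82×119 = 457.84 + 1763.58 = 2221.42
link = 2274.13/2221.42 = 1.023728
Link Feb 2019→Mar 2019:
ΣP(Mar 2019)Q(Feb 2019) = 7.29×100 + 12.84×99 = 729 + 1271.16 = 2000.16
ΣP(Feb 2019)Q(Feb 2019) = 5.84×100 + 14.35×99 = 584 + 1420.65 = 2004.65
link = 2000.16/2004.65 = 0.997760
Link Mar 2019→Apr 2019:
ΣP(Apr 2019)Q(Mar 2019) = 8.69×99 + 16.38×99 = 860.31 + 1621.62 = 2481.93
ΣP(Mar 2019)Q(Mar 2019) = 7.29×99 + 12.84×99 = 721.71 + 1271.16 = 1992.87
link = 2481.93/1992.87 = 1.245405
Chained index = 100 × 1.023728 × 0.997760 × 1.245405 = 127.2100

127.21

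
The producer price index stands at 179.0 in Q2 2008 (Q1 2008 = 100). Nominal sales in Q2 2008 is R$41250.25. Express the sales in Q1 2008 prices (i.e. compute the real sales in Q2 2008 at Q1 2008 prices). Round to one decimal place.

Real = Nominal ÷ (Index/100) = 41250.25 ÷ (179.0/100)
     = 41250.25 ÷ 1.790 = 23044.8324

23044.8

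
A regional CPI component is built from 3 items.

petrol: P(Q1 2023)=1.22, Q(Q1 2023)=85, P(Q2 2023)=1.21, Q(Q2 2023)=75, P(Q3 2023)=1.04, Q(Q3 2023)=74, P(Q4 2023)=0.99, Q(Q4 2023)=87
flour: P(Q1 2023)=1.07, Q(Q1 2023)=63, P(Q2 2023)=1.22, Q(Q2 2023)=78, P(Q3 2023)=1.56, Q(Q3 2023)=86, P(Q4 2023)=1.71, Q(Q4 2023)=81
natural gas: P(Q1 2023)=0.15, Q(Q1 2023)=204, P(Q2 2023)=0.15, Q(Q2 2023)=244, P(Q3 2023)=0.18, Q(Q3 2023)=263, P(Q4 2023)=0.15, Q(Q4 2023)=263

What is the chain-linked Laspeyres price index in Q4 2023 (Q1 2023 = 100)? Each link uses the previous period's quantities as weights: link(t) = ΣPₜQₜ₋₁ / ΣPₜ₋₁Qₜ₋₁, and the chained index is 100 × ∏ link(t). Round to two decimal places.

114.72

Link Q1 2023→Q2 2023:
ΣP(Q2 2023)Q(Q1 2023) = 1.21×85 + 1.22×63 + 0.15×204 = 102.85 + 76.86 + 30.6 = 210.31
ΣP(Q1 2023)Q(Q1 2023) = 1.22×85 + 1.07×63 + 0.15×204 = 103.7 + 67.41 + 30.6 = 201.71
link = 210.31/201.71 = 1.042635
Link Q2 2023→Q3 2023:
ΣP(Q3 2023)Q(Q2 2023) = 1.04×75 + 1.56×78 + 0.18×244 = 78 + 121.68 + 43.92 = 243.6
ΣP(Q2 2023)Q(Q2 2023) = 1.21×75 + 1.22×78 + 0.15×244 = 90.75 + 95.16 + 36.6 = 222.51
link = 243.6/222.51 = 1.094782
Link Q3 2023→Q4 2023:
ΣP(Q4 2023)Q(Q3 2023) = 0.99×74 + 1.71×86 + 0.15×263 = 73.26 + 147.06 + 39.45 = 259.77
ΣP(Q3 2023)Q(Q3 2023) = 1.04×74 + 1.56×86 + 0.18×263 = 76.96 + 134.16 + 47.34 = 258.46
link = 259.77/258.46 = 1.005068
Chained index = 100 × 1.042635 × 1.094782 × 1.005068 = 114.7244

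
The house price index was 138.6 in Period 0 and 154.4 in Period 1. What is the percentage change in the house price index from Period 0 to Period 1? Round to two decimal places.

Change = (154.4 − 138.6) / 138.6 × 100
       = 15.8 / 138.6 × 100 = 11.3997%

11.40%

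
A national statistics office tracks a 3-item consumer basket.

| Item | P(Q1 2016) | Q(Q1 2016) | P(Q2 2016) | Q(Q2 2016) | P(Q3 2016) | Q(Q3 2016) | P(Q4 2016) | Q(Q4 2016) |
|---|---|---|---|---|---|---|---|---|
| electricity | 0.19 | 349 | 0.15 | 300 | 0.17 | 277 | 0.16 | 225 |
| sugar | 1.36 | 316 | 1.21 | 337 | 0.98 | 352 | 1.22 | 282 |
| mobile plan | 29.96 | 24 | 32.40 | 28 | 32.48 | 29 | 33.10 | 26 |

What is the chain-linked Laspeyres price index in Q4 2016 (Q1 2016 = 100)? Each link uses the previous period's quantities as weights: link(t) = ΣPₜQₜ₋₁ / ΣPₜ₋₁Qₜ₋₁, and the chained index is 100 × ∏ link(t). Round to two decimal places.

Link Q1 2016→Q2 2016:
ΣP(Q2 2016)Q(Q1 2016) = 0.15×349 + 1.21×316 + 32.40×24 = 52.35 + 382.36 + 777.6 = 1212.31
ΣP(Q1 2016)Q(Q1 2016) = 0.19×349 + 1.36×316 + 29.96×24 = 66.31 + 429.76 + 719.04 = 1215.11
link = 1212.31/1215.11 = 0.997696
Link Q2 2016→Q3 2016:
ΣP(Q3 2016)Q(Q2 2016) = 0.17×300 + 0.98×337 + 32.48×28 = 51 + 330.26 + 909.44 = 1290.7
ΣP(Q2 2016)Q(Q2 2016) = 0.15×300 + 1.21×337 + 32.40×28 = 45 + 407.77 + 907.2 = 1359.97
link = 1290.7/1359.97 = 0.949065
Link Q3 2016→Q4 2016:
ΣP(Q4 2016)Q(Q3 2016) = 0.16×277 + 1.22×352 + 33.10×29 = 44.32 + 429.44 + 959.9 = 1433.66
ΣP(Q3 2016)Q(Q3 2016) = 0.17×277 + 0.98×352 + 32.48×29 = 47.09 + 344.96 + 941.92 = 1333.97
link = 1433.66/1333.97 = 1.074732
Chained index = 100 × 0.997696 × 0.949065 × 1.074732 = 101.7640

101.76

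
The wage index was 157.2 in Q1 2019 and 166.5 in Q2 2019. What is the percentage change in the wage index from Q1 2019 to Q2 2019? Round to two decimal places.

5.92%

Change = (166.5 − 157.2) / 157.2 × 100
       = 9.3 / 157.2 × 100 = 5.9160%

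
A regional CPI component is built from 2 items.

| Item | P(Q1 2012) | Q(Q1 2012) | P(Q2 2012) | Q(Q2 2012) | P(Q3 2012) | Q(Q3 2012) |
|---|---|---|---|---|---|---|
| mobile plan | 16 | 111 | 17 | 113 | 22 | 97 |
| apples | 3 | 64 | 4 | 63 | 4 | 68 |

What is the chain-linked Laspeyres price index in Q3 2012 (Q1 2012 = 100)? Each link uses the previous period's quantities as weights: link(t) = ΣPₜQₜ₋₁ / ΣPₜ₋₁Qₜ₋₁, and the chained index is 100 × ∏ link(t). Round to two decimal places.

137.21

Link Q1 2012→Q2 2012:
ΣP(Q2 2012)Q(Q1 2012) = 17×111 + 4×64 = 1887 + 256 = 2143
ΣP(Q1 2012)Q(Q1 2012) = 16×111 + 3×64 = 1776 + 192 = 1968
link = 2143/1968 = 1.088923
Link Q2 2012→Q3 2012:
ΣP(Q3 2012)Q(Q2 2012) = 22×113 + 4×63 = 2486 + 252 = 2738
ΣP(Q2 2012)Q(Q2 2012) = 17×113 + 4×63 = 1921 + 252 = 2173
link = 2738/2173 = 1.260009
Chained index = 100 × 1.088923 × 1.260009 = 137.2053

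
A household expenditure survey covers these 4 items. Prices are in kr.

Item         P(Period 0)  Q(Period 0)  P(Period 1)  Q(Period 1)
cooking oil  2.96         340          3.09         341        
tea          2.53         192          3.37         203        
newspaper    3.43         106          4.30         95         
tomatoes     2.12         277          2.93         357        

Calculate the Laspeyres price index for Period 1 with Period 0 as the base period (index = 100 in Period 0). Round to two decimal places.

121.37

Laspeyres price index uses base-period quantities as weights.
ΣP(Period 1)·Q(Period 0) = 3.09×340 + 3.37×192 + 4.30×106 + 2.93×277 = 1050.6 + 647.04 + 455.8 + 811.61 = 2965.05
ΣP(Period 0)·Q(Period 0) = 2.96×340 + 2.53×192 + 3.43×106 + 2.12×277 = 1006.4 + 485.76 + 363.58 + 587.24 = 2442.98
Index = 2965.05 / 2442.98 × 100 = 121.3702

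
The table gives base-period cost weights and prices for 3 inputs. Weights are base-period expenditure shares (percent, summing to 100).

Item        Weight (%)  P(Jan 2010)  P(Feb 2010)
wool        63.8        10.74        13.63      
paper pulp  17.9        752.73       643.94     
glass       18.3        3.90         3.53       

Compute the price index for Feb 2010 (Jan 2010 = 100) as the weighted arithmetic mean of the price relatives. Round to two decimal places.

112.84

wool: 63.8 × (13.63/10.74) = 63.8 × 1.269088 = 80.9678
paper pulp: 17.9 × (643.94/752.73) = 17.9 × 0.855473 = 15.3130
glass: 18.3 × (3.53/3.90) = 18.3 × 0.905128 = 16.5638
Index = Σ wᵢ·(p₁ᵢ/p₀ᵢ) = 80.9678 + 15.3130 + 16.5638 = 112.8446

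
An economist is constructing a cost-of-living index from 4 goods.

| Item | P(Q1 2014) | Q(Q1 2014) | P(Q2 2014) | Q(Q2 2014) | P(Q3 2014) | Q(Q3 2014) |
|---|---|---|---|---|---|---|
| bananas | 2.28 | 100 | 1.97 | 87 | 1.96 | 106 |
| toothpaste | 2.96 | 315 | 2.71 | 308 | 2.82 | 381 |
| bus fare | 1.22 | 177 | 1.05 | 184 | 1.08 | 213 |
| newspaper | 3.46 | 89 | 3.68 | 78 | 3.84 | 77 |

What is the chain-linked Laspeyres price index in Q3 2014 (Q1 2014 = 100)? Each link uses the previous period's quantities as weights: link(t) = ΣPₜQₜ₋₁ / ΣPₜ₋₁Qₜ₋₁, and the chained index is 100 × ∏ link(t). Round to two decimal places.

Link Q1 2014→Q2 2014:
ΣP(Q2 2014)Q(Q1 2014) = 1.97×100 + 2.71×315 + 1.05×177 + 3.68×89 = 197 + 853.65 + 185.85 + 327.52 = 1564.02
ΣP(Q1 2014)Q(Q1 2014) = 2.28×100 + 2.96×315 + 1.22×177 + 3.46×89 = 228 + 932.4 + 215.94 + 307.94 = 1684.28
link = 1564.02/1684.28 = 0.928599
Link Q2 2014→Q3 2014:
ΣP(Q3 2014)Q(Q2 2014) = 1.96×87 + 2.82×308 + 1.08×184 + 3.84×78 = 170.52 + 868.56 + 198.72 + 299.52 = 1537.32
ΣP(Q2 2014)Q(Q2 2014) = 1.97×87 + 2.71×308 + 1.05×184 + 3.68×78 = 171.39 + 834.68 + 193.2 + 287.04 = 1486.31
link = 1537.32/1486.31 = 1.034320
Chained index = 100 × 0.928599 × 1.034320 = 96.0468

96.05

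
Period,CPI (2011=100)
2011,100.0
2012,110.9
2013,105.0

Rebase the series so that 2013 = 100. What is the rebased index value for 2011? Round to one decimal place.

95.2

Rebased(2011) = 100.0 / 105.0 × 100 = 95.2381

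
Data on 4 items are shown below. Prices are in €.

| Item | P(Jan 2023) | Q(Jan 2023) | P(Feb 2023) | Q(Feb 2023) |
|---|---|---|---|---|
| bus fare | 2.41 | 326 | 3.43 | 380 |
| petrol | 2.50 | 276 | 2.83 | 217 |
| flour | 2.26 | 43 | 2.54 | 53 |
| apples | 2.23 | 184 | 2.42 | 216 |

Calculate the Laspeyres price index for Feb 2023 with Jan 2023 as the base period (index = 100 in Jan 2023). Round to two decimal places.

Laspeyres price index uses base-period quantities as weights.
ΣP(Feb 2023)·Q(Jan 2023) = 3.43×326 + 2.83×276 + 2.54×43 + 2.42×184 = 1118.18 + 781.08 + 109.22 + 445.28 = 2453.76
ΣP(Jan 2023)·Q(Jan 2023) = 2.41×326 + 2.50×276 + 2.26×43 + 2.23×184 = 785.66 + 690 + 97.18 + 410.32 = 1983.16
Index = 2453.76 / 1983.16 × 100 = 123.7298

123.73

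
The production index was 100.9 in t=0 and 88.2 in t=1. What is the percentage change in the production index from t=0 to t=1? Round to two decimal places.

-12.59%

Change = (88.2 − 100.9) / 100.9 × 100
       = -12.7 / 100.9 × 100 = -12.5867%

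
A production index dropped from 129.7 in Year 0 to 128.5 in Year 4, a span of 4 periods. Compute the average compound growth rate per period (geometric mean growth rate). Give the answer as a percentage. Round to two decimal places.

Growth factor = (128.5/129.7)^(1/4) = (0.990748)^(1/4) = 0.997679
Growth rate = 0.997679 − 1 = -0.002321 = -0.2321%

-0.23%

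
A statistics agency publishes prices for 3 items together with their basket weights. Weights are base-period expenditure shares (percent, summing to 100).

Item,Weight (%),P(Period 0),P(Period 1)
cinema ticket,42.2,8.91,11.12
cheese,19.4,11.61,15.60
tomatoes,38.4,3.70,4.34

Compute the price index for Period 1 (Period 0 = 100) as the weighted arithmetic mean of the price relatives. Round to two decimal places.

123.78

cinema ticket: 42.2 × (11.12/8.91) = 42.2 × 1.248036 = 52.6671
cheese: 19.4 × (15.60/11.61) = 19.4 × 1.343669 = 26.0672
tomatoes: 38.4 × (4.34/3.70) = 38.4 × 1.172973 = 45.0422
Index = Σ wᵢ·(p₁ᵢ/p₀ᵢ) = 52.6671 + 26.0672 + 45.0422 = 123.7765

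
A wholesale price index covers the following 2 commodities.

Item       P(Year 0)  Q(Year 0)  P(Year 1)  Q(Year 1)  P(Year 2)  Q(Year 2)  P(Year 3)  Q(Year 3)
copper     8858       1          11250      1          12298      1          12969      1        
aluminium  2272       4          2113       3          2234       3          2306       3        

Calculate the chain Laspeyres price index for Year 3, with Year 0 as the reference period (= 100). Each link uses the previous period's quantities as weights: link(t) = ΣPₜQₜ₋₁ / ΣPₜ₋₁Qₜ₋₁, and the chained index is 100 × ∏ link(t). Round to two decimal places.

Link Year 0→Year 1:
ΣP(Year 1)Q(Year 0) = 11250×1 + 2113×4 = 11250 + 8452 = 19702
ΣP(Year 0)Q(Year 0) = 8858×1 + 2272×4 = 8858 + 9088 = 17946
link = 19702/17946 = 1.097849
Link Year 1→Year 2:
ΣP(Year 2)Q(Year 1) = 12298×1 + 2234×3 = 12298 + 6702 = 19000
ΣP(Year 1)Q(Year 1) = 11250×1 + 2113×3 = 11250 + 6339 = 17589
link = 19000/17589 = 1.080221
Link Year 2→Year 3:
ΣP(Year 3)Q(Year 2) = 12969×1 + 2306×3 = 12969 + 6918 = 19887
ΣP(Year 2)Q(Year 2) = 12298×1 + 2234×3 = 12298 + 6702 = 19000
link = 19887/19000 = 1.046684
Chained index = 100 × 1.097849 × 1.080221 × 1.046684 = 124.1283

124.13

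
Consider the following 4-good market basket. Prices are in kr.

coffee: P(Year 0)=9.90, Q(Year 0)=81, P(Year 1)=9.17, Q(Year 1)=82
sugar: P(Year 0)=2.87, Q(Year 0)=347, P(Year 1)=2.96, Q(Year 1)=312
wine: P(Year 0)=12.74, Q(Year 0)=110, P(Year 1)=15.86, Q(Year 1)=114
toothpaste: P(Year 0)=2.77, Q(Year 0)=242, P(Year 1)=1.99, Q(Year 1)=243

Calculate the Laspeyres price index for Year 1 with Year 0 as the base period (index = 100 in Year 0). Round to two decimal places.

Laspeyres price index uses base-period quantities as weights.
ΣP(Year 1)·Q(Year 0) = 9.17×81 + 2.96×347 + 15.86×110 + 1.99×242 = 742.77 + 1027.12 + 1744.6 + 481.58 = 3996.07
ΣP(Year 0)·Q(Year 0) = 9.90×81 + 2.87×347 + 12.74×110 + 2.77×242 = 801.9 + 995.89 + 1401.4 + 670.34 = 3869.53
Index = 3996.07 / 3869.53 × 100 = 103.2702

103.27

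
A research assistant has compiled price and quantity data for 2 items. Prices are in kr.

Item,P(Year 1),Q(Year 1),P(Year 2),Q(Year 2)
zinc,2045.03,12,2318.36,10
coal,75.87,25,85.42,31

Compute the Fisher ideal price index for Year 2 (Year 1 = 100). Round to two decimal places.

113.30

Laspeyres component (base-period weights):
ΣP(Year 2)Q(Year 1) = 2318.36×12 + 85.42×25 = 27820.32 + 2135.5 = 29955.82
ΣP(Year 1)Q(Year 1) = 2045.03×12 + 75.87×25 = 24540.36 + 1896.75 = 26437.11
L = 29955.82 / 26437.11 × 100 = 113.3097
Paasche component (current-period weights):
ΣP(Year 2)Q(Year 2) = 2318.36×10 + 85.42×31 = 23183.6 + 2648.02 = 25831.62
ΣP(Year 1)Q(Year 2) = 2045.03×10 + 75.87×31 = 20450.3 + 2351.97 = 22802.27
P = 25831.62 / 22802.27 × 100 = 113.2853
Fisher = √(L × P) = √(113.3097 × 113.2853) = 113.2975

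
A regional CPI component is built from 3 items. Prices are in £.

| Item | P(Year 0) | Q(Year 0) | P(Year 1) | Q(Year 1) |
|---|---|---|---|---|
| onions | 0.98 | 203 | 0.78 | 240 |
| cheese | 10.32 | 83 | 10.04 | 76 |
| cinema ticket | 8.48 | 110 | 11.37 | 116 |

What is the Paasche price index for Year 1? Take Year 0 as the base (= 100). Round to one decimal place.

Paasche price index uses current-period quantities as weights.
ΣP(Year 1)·Q(Year 1) = 0.78×240 + 10.04×76 + 11.37×116 = 187.2 + 763.04 + 1318.92 = 2269.16
ΣP(Year 0)·Q(Year 1) = 0.98×240 + 10.32×76 + 8.48×116 = 235.2 + 784.32 + 983.68 = 2003.2
Index = 2269.16 / 2003.2 × 100 = 113.2768

113.3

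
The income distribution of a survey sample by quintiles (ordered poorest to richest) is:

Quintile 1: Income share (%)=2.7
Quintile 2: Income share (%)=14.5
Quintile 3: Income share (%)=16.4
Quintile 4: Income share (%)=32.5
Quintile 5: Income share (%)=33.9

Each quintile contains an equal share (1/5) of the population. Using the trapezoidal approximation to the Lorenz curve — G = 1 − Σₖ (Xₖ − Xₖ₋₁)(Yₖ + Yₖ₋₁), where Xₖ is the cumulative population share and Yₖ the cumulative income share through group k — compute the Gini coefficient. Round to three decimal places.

0.322

Cumulative income shares Yₖ: 0.0270, 0.1720, 0.3360, 0.6610, 1.0000
Σ (Xₖ−Xₖ₋₁)(Yₖ+Yₖ₋₁) = (1/5)(0.0270+0.0000) + (1/5)(0.1720+0.0270) + (1/5)(0.3360+0.1720) + (1/5)(0.6610+0.3360) + (1/5)(1.0000+0.6610)
  = 0.0054 + 0.0398 + 0.1016 + 0.1994 + 0.3322 = 0.6784
G = 1 − 0.6784 = 0.3216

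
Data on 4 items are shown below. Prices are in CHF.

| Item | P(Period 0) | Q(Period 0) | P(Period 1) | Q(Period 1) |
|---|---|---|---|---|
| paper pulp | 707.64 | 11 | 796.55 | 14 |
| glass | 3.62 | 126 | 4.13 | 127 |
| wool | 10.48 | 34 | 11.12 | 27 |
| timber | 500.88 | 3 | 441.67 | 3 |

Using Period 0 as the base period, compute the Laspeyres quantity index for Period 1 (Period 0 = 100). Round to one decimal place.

120.3

Laspeyres quantity index uses base-period prices as weights.
ΣP(Period 0)·Q(Period 1) = 707.64×14 + 3.62×127 + 10.48×27 + 500.88×3 = 9906.96 + 459.74 + 282.96 + 1502.64 = 12152.3
ΣP(Period 0)·Q(Period 0) = 707.64×11 + 3.62×126 + 10.48×34 + 500.88×3 = 7784.04 + 456.12 + 356.32 + 1502.64 = 10099.12
Index = 12152.3 / 10099.12 × 100 = 120.3303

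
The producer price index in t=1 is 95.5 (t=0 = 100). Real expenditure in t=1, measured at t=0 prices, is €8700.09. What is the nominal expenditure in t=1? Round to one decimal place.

8308.6

Nominal = Real × (Index/100) = 8700.09 × (95.5/100)
        = 8700.09 × 0.955 = 8308.5860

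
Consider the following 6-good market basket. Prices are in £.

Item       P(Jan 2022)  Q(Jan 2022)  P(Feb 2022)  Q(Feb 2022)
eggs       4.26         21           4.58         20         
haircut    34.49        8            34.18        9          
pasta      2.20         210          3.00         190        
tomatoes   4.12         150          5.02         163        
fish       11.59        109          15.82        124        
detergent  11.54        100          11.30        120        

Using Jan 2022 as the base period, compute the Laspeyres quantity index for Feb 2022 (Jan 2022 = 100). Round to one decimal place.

111.5

Laspeyres quantity index uses base-period prices as weights.
ΣP(Jan 2022)·Q(Feb 2022) = 4.26×20 + 34.49×9 + 2.20×190 + 4.12×163 + 11.59×124 + 11.54×120 = 85.2 + 310.41 + 418 + 671.56 + 1437.16 + 1384.8 = 4307.13
ΣP(Jan 2022)·Q(Jan 2022) = 4.26×21 + 34.49×8 + 2.20×210 + 4.12×150 + 11.59×109 + 11.54×100 = 89.46 + 275.92 + 462 + 618 + 1263.31 + 1154 = 3862.69
Index = 4307.13 / 3862.69 × 100 = 111.5060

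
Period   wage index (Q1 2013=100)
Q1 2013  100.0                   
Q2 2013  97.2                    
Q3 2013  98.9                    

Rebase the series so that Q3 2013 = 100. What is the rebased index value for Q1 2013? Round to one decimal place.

101.1

Rebased(Q1 2013) = 100.0 / 98.9 × 100 = 101.1122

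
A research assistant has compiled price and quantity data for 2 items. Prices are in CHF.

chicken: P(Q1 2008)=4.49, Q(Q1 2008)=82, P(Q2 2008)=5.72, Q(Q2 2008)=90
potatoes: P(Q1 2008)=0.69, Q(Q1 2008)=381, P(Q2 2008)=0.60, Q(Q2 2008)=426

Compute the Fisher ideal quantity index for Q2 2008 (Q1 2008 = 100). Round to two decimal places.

Laspeyres component (base-period weights):
ΣP(Q1 2008)Q(Q2 2008) = 4.49×90 + 0.69×426 = 404.1 + 293.94 = 698.04
ΣP(Q1 2008)Q(Q1 2008) = 4.49×82 + 0.69×381 = 368.18 + 262.89 = 631.07
L = 698.04 / 631.07 × 100 = 110.6121
Paasche component (current-period weights):
ΣP(Q2 2008)Q(Q2 2008) = 5.72×90 + 0.60×426 = 514.8 + 255.6 = 770.4
ΣP(Q2 2008)Q(Q1 2008) = 5.72×82 + 0.60×381 = 469.04 + 228.6 = 697.64
P = 770.4 / 697.64 × 100 = 110.4294
Fisher = √(L × P) = √(110.6121 × 110.4294) = 110.5208

110.52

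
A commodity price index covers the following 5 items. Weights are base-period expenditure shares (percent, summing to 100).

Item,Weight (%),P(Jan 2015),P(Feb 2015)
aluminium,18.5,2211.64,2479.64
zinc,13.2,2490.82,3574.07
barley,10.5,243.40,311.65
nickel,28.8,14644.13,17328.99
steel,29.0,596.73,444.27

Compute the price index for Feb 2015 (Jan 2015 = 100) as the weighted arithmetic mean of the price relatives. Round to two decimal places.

108.80

aluminium: 18.5 × (2479.64/2211.64) = 18.5 × 1.121177 = 20.7418
zinc: 13.2 × (3574.07/2490.82) = 13.2 × 1.434897 = 18.9406
barley: 10.5 × (311.65/243.40) = 10.5 × 1.280403 = 13.4442
nickel: 28.8 × (17328.99/14644.13) = 28.8 × 1.183340 = 34.0802
steel: 29.0 × (444.27/596.73) = 29.0 × 0.744508 = 21.5907
Index = Σ wᵢ·(p₁ᵢ/p₀ᵢ) = 20.7418 + 18.9406 + 13.4442 + 34.0802 + 21.5907 = 108.7976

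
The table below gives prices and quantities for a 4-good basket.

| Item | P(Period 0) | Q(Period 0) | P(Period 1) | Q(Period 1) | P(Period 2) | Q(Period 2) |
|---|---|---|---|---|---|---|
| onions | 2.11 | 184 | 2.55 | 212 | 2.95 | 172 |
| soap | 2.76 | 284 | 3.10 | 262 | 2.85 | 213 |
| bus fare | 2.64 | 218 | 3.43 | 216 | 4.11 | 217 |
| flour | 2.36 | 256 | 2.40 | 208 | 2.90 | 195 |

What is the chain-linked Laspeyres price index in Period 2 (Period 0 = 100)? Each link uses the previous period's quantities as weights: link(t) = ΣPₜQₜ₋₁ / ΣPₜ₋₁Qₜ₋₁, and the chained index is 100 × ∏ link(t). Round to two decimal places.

Link Period 0→Period 1:
ΣP(Period 1)Q(Period 0) = 2.55×184 + 3.10×284 + 3.43×218 + 2.40×256 = 469.2 + 880.4 + 747.74 + 614.4 = 2711.74
ΣP(Period 0)Q(Period 0) = 2.11×184 + 2.76×284 + 2.64×218 + 2.36×256 = 388.24 + 783.84 + 575.52 + 604.16 = 2351.76
link = 2711.74/2351.76 = 1.153068
Link Period 1→Period 2:
ΣP(Period 2)Q(Period 1) = 2.95×212 + 2.85×262 + 4.11×216 + 2.90×208 = 625.4 + 746.7 + 887.76 + 603.2 = 2863.06
ΣP(Period 1)Q(Period 1) = 2.55×212 + 3.10×262 + 3.43×216 + 2.40×208 = 540.6 + 812.2 + 740.88 + 499.2 = 2592.88
link = 2863.06/2592.88 = 1.104201
Chained index = 100 × 1.153068 × 1.104201 = 127.3219

127.32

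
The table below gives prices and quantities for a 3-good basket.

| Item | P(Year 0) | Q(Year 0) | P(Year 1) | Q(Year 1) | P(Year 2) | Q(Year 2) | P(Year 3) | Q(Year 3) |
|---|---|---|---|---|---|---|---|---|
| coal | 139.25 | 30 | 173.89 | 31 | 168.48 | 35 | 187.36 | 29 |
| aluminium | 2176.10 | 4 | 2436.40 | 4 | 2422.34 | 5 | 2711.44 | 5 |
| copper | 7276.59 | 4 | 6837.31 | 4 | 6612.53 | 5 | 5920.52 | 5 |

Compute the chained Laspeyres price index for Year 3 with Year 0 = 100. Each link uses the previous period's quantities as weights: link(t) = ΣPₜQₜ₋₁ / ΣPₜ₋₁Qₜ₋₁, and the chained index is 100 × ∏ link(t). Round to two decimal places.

95.51

Link Year 0→Year 1:
ΣP(Year 1)Q(Year 0) = 173.89×30 + 2436.40×4 + 6837.31×4 = 5216.7 + 9745.6 + 27349.24 = 42311.54
ΣP(Year 0)Q(Year 0) = 139.25×30 + 2176.10×4 + 7276.59×4 = 4177.5 + 8704.4 + 29106.36 = 41988.26
link = 42311.54/41988.26 = 1.007699
Link Year 1→Year 2:
ΣP(Year 2)Q(Year 1) = 168.48×31 + 2422.34×4 + 6612.53×4 = 5222.88 + 9689.36 + 26450.12 = 41362.36
ΣP(Year 1)Q(Year 1) = 173.89×31 + 2436.40×4 + 6837.31×4 = 5390.59 + 9745.6 + 27349.24 = 42485.43
link = 41362.36/42485.43 = 0.973566
Link Year 2→Year 3:
ΣP(Year 3)Q(Year 2) = 187.36×35 + 2711.44×5 + 5920.52×5 = 6557.6 + 13557.2 + 29602.6 = 49717.4
ΣP(Year 2)Q(Year 2) = 168.48×35 + 2422.34×5 + 6612.53×5 = 5896.8 + 12111.7 + 33062.65 = 51071.15
link = 49717.4/51071.15 = 0.973493
Chained index = 100 × 1.007699 × 0.973566 × 0.973493 = 95.5056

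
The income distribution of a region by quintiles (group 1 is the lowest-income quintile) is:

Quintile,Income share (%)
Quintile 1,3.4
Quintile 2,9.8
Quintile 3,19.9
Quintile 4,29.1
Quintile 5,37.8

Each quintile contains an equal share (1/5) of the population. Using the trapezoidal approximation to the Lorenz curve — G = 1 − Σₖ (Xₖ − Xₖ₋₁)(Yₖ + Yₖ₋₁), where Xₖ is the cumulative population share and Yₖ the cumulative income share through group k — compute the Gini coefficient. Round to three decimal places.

Cumulative income shares Yₖ: 0.0340, 0.1320, 0.3310, 0.6220, 1.0000
Σ (Xₖ−Xₖ₋₁)(Yₖ+Yₖ₋₁) = (1/5)(0.0340+0.0000) + (1/5)(0.1320+0.0340) + (1/5)(0.3310+0.1320) + (1/5)(0.6220+0.3310) + (1/5)(1.0000+0.6220)
  = 0.0068 + 0.0332 + 0.0926 + 0.1906 + 0.3244 = 0.6476
G = 1 − 0.6476 = 0.3524

0.352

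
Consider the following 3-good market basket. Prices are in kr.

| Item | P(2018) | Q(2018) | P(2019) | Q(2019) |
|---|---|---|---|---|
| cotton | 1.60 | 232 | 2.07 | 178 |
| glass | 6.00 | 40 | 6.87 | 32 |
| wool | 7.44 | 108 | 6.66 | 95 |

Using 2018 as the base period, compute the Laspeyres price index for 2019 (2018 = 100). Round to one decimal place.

104.2

Laspeyres price index uses base-period quantities as weights.
ΣP(2019)·Q(2018) = 2.07×232 + 6.87×40 + 6.66×108 = 480.24 + 274.8 + 719.28 = 1474.32
ΣP(2018)·Q(2018) = 1.60×232 + 6.00×40 + 7.44×108 = 371.2 + 240 + 803.52 = 1414.72
Index = 1474.32 / 1414.72 × 100 = 104.2128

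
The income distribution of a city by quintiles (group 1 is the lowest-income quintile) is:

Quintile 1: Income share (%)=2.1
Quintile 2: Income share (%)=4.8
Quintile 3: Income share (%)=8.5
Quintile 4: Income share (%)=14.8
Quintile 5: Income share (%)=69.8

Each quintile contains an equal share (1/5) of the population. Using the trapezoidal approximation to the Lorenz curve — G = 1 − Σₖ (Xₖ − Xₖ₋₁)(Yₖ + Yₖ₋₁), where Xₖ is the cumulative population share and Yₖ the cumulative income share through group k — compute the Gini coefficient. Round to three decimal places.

0.582

Cumulative income shares Yₖ: 0.0210, 0.0690, 0.1540, 0.3020, 1.0000
Σ (Xₖ−Xₖ₋₁)(Yₖ+Yₖ₋₁) = (1/5)(0.0210+0.0000) + (1/5)(0.0690+0.0210) + (1/5)(0.1540+0.0690) + (1/5)(0.3020+0.1540) + (1/5)(1.0000+0.3020)
  = 0.0042 + 0.0180 + 0.0446 + 0.0912 + 0.2604 = 0.4184
G = 1 − 0.4184 = 0.5816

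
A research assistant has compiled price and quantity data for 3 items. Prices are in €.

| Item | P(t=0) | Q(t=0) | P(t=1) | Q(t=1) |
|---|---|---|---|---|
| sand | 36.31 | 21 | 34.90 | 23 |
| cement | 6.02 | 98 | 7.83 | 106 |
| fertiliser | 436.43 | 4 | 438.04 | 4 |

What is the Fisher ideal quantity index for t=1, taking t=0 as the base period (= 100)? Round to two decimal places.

Laspeyres component (base-period weights):
ΣP(t=0)Q(t=1) = 36.31×23 + 6.02×106 + 436.43×4 = 835.13 + 638.12 + 1745.72 = 3218.97
ΣP(t=0)Q(t=0) = 36.31×21 + 6.02×98 + 436.43×4 = 762.51 + 589.96 + 1745.72 = 3098.19
L = 3218.97 / 3098.19 × 100 = 103.8984
Paasche component (current-period weights):
ΣP(t=1)Q(t=1) = 34.90×23 + 7.83×106 + 438.04×4 = 802.7 + 829.98 + 1752.16 = 3384.84
ΣP(t=1)Q(t=0) = 34.90×21 + 7.83×98 + 438.04×4 = 732.9 + 767.34 + 1752.16 = 3252.4
P = 3384.84 / 3252.4 × 100 = 104.0721
Fisher = √(L × P) = √(103.8984 × 104.0721) = 103.9852

103.99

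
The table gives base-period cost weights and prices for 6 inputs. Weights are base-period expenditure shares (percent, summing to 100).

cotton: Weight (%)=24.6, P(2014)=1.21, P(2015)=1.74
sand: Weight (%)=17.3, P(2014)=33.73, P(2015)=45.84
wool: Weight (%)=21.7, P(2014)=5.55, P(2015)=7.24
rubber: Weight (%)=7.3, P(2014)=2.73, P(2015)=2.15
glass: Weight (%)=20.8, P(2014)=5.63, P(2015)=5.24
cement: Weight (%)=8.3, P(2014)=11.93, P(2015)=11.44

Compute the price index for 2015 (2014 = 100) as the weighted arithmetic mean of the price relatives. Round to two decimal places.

cotton: 24.6 × (1.74/1.21) = 24.6 × 1.438017 = 35.3752
sand: 17.3 × (45.84/33.73) = 17.3 × 1.359028 = 23.5112
wool: 21.7 × (7.24/5.55) = 21.7 × 1.304505 = 28.3077
rubber: 7.3 × (2.15/2.73) = 7.3 × 0.787546 = 5.7491
glass: 20.8 × (5.24/5.63) = 20.8 × 0.930728 = 19.3591
cement: 8.3 × (11.44/11.93) = 8.3 × 0.958927 = 7.9591
Index = Σ wᵢ·(p₁ᵢ/p₀ᵢ) = 35.3752 + 23.5112 + 28.3077 + 5.7491 + 19.3591 + 7.9591 = 120.2615

120.26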